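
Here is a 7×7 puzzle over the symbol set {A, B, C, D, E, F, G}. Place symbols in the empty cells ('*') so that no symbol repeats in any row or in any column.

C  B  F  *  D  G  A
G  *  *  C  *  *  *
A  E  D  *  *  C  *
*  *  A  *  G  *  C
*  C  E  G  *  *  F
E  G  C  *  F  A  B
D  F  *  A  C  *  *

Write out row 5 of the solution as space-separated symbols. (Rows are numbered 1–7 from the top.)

B C E G A D F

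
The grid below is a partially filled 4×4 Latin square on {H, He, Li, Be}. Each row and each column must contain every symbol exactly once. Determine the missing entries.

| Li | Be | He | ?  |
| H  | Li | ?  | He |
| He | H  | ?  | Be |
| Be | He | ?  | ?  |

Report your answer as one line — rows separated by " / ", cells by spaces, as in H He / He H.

Li Be He H / H Li Be He / He H Li Be / Be He H Li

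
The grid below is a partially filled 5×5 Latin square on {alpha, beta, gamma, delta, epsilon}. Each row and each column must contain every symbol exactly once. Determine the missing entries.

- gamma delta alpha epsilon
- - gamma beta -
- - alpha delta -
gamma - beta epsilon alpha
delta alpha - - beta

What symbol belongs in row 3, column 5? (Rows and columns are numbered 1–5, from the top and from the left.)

gamma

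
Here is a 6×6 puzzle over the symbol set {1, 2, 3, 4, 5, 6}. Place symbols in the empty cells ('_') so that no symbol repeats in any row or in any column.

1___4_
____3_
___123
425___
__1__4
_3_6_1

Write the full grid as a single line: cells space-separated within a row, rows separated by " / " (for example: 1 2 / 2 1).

1 6 3 5 4 2 / 6 1 2 4 3 5 / 5 4 6 1 2 3 / 4 2 5 3 1 6 / 3 5 1 2 6 4 / 2 3 4 6 5 1

(r4,c4): row 4 has {2,4,5}; column 4 has {1,6}, so it must be 3.
(r4,c6): row 4 has {2,3,4,5}; column 6 has {1,3,4}, so it must be 6.
(r6,c5): row 6 has {1,3,6}; column 5 has {2,3,4}, so it must be 5.
(r4,c5): row 4 has {2,3,4,5,6}; column 5 has {2,3,4,5}, so it must be 1.
(r5,c5): row 5 has {1,4}; column 5 has {1,2,3,4,5}, so it must be 6.
(r6,c1): row 6 has {1,3,5,6}; column 1 has {1,4}, so it must be 2.
(r6,c3): row 6 has {1,2,3,5,6}; column 3 has {1,5}, so it must be 4.
(r3,c3): row 3 has {1,2,3}; column 3 has {1,4,5}, so it must be 6.
(r5,c2): row 5 has {1,4,6}; column 2 has {2,3}, so it must be 5.
(r5,c4): row 5 has {1,4,5,6}; column 4 has {1,3,6}, so it must be 2.
(r1,c2): row 1 has {1,4}; column 2 has {2,3,5}, so it must be 6.
(r1,c4): row 1 has {1,4,6}; column 4 has {1,2,3,6}, so it must be 5.
(r1,c6): row 1 has {1,4,5,6}; column 6 has {1,3,4,6}, so it must be 2.
(r2,c3): row 2 has {3}; column 3 has {1,4,5,6}, so it must be 2.
(r2,c4): row 2 has {2,3}; column 4 has {1,2,3,5,6}, so it must be 4.
(r2,c6): row 2 has {2,3,4}; column 6 has {1,2,3,4,6}, so it must be 5.
(r3,c1): row 3 has {1,2,3,6}; column 1 has {1,2,4}, so it must be 5.
(r3,c2): row 3 has {1,2,3,5,6}; column 2 has {2,3,5,6}, so it must be 4.
(r5,c1): row 5 has {1,2,4,5,6}; column 1 has {1,2,4,5}, so it must be 3.
(r1,c3): row 1 has {1,2,4,5,6}; column 3 has {1,2,4,5,6}, so it must be 3.
(r2,c1): row 2 has {2,3,4,5}; column 1 has {1,2,3,4,5}, so it must be 6.
(r2,c2): row 2 has {2,3,4,5,6}; column 2 has {2,3,4,5,6}, so it must be 1.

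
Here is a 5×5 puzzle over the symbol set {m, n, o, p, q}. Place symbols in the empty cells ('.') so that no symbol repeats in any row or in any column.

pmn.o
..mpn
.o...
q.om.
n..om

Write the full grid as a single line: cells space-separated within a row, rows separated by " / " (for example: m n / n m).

p m n q o / o q m p n / m o p n q / q n o m p / n p q o m

(r1,c4): row 1 has {m,n,o,p}; column 4 has {m,o,p}, so it must be q.
(r2,c1): row 2 has {m,n,p}; column 1 has {n,p,q}, so it must be o.
(r2,c2): row 2 has {m,n,o,p}; column 2 has {m,o}, so it must be q.
(r3,c1): row 3 has {o}; column 1 has {n,o,p,q}, so it must be m.
(r3,c4): row 3 has {m,o}; column 4 has {m,o,p,q}, so it must be n.
(r4,c5): row 4 has {m,o,q}; column 5 has {m,n,o}, so it must be p.
(r5,c2): row 5 has {m,n,o}; column 2 has {m,o,q}, so it must be p.
(r5,c3): row 5 has {m,n,o,p}; column 3 has {m,n,o}, so it must be q.
(r3,c3): row 3 has {m,n,o}; column 3 has {m,n,o,q}, so it must be p.
(r3,c5): row 3 has {m,n,o,p}; column 5 has {m,n,o,p}, so it must be q.
(r4,c2): row 4 has {m,o,p,q}; column 2 has {m,o,p,q}, so it must be n.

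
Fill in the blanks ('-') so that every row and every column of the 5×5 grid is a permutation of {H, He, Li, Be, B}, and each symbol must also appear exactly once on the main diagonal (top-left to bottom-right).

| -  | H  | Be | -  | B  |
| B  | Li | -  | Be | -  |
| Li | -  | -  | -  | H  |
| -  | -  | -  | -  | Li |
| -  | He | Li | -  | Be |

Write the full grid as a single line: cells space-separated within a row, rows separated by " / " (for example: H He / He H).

He H Be Li B / B Li H Be He / Li Be B He H / Be B He H Li / H He Li B Be

At row 1, column 1: row 1 has {H,Be,B}; column 1 has {Li,B}; the diagonal has {Li,Be}; that leaves He.
At row 1, column 4: row 1 has {H,He,Be,B}; column 4 has {Be}; that leaves Li.
At row 2, column 5: row 2 has {Li,Be,B}; column 5 has {H,Li,Be,B}; that leaves He.
At row 3, column 3: row 3 has {H,Li}; column 3 has {Li,Be}; the diagonal has {He,Li,Be}; that leaves B.
At row 3, column 4: row 3 has {H,Li,B}; column 4 has {Li,Be}; that leaves He.
At row 4, column 4: row 4 has {Li}; column 4 has {He,Li,Be}; the diagonal has {He,Li,Be,B}; that leaves H.
At row 5, column 1: row 5 has {He,Li,Be}; column 1 has {He,Li,B}; that leaves H.
At row 5, column 4: row 5 has {H,He,Li,Be}; column 4 has {H,He,Li,Be}; that leaves B.
At row 2, column 3: row 2 has {He,Li,Be,B}; column 3 has {Li,Be,B}; that leaves H.
At row 3, column 2: row 3 has {H,He,Li,B}; column 2 has {H,He,Li}; that leaves Be.
At row 4, column 1: row 4 has {H,Li}; column 1 has {H,He,Li,B}; that leaves Be.
At row 4, column 2: row 4 has {H,Li,Be}; column 2 has {H,He,Li,Be}; that leaves B.
At row 4, column 3: row 4 has {H,Li,Be,B}; column 3 has {H,Li,Be,B}; that leaves He.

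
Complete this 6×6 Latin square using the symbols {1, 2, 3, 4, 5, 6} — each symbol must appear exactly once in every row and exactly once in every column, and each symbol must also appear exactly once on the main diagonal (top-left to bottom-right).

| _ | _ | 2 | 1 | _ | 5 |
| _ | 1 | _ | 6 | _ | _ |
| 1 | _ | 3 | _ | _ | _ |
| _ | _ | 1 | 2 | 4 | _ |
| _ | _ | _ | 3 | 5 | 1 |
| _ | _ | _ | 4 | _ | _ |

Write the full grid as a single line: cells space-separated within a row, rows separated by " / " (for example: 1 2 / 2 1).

4 3 2 1 6 5 / 5 1 4 6 3 2 / 1 6 3 5 2 4 / 6 5 1 2 4 3 / 2 4 6 3 5 1 / 3 2 5 4 1 6

At row 3, column 4: row 3 has {1,3}; column 4 has {1,2,3,4,6}; that leaves 5.
At row 6, column 6: row 6 has {4}; column 6 has {1,5}; the diagonal has {1,2,3,5}; that leaves 6.
At row 1, column 1: row 1 has {1,2,5}; column 1 has {1}; the diagonal has {1,2,3,5,6}; that leaves 4.
At row 4, column 6: row 4 has {1,2,4}; column 6 has {1,5,6}; that leaves 3.
At row 6, column 3: row 6 has {4,6}; column 3 has {1,2,3}; that leaves 5.
At row 2, column 3: row 2 has {1,6}; column 3 has {1,2,3,5}; that leaves 4.
At row 2, column 6: row 2 has {1,4,6}; column 6 has {1,3,5,6}; that leaves 2.
At row 3, column 6: row 3 has {1,3,5}; column 6 has {1,2,3,5,6}; that leaves 4.
At row 5, column 3: row 5 has {1,3,5}; column 3 has {1,2,3,4,5}; that leaves 6.
At row 2, column 5: row 2 has {1,2,4,6}; column 5 has {4,5}; that leaves 3.
At row 5, column 1: row 5 has {1,3,5,6}; column 1 has {1,4}; that leaves 2.
At row 5, column 2: row 5 has {1,2,3,5,6}; column 2 has {1}; that leaves 4.
At row 6, column 1: row 6 has {4,5,6}; column 1 has {1,2,4}; that leaves 3.
At row 6, column 2: row 6 has {3,4,5,6}; column 2 has {1,4}; that leaves 2.
At row 6, column 5: row 6 has {2,3,4,5,6}; column 5 has {3,4,5}; that leaves 1.
At row 1, column 5: row 1 has {1,2,4,5}; column 5 has {1,3,4,5}; that leaves 6.
At row 2, column 1: row 2 has {1,2,3,4,6}; column 1 has {1,2,3,4}; that leaves 5.
At row 3, column 2: row 3 has {1,3,4,5}; column 2 has {1,2,4}; that leaves 6.
At row 3, column 5: row 3 has {1,3,4,5,6}; column 5 has {1,3,4,5,6}; that leaves 2.
At row 4, column 1: row 4 has {1,2,3,4}; column 1 has {1,2,3,4,5}; that leaves 6.
At row 4, column 2: row 4 has {1,2,3,4,6}; column 2 has {1,2,4,6}; that leaves 5.
At row 1, column 2: row 1 has {1,2,4,5,6}; column 2 has {1,2,4,5,6}; that leaves 3.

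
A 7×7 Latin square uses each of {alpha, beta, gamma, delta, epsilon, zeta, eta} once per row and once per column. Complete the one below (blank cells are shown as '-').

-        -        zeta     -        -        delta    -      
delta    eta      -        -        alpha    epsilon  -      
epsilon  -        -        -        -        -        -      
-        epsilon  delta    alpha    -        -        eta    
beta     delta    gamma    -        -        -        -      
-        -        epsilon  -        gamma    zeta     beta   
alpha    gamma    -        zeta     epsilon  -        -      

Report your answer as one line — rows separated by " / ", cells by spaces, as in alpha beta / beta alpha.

gamma beta zeta epsilon eta delta alpha / delta eta beta gamma alpha epsilon zeta / epsilon zeta alpha beta delta eta gamma / zeta epsilon delta alpha beta gamma eta / beta delta gamma eta zeta alpha epsilon / eta alpha epsilon delta gamma zeta beta / alpha gamma eta zeta epsilon beta delta

row 2 has {alpha,delta,epsilon,eta}; column 3 has {gamma,delta,epsilon,zeta} — only beta is left for (r2,c3).
row 2 has {alpha,beta,delta,epsilon,eta}; column 4 has {alpha,zeta} — only gamma is left for (r2,c4).
row 2 has {alpha,beta,gamma,delta,epsilon,eta}; column 7 has {beta,eta} — only zeta is left for (r2,c7).
row 6 has {beta,gamma,epsilon,zeta}; column 1 has {alpha,beta,delta,epsilon} — only eta is left for (r6,c1).
row 6 has {beta,gamma,epsilon,zeta,eta}; column 2 has {gamma,delta,epsilon,eta} — only alpha is left for (r6,c2).
row 6 has {alpha,beta,gamma,epsilon,zeta,eta}; column 4 has {alpha,gamma,zeta} — only delta is left for (r6,c4).
row 7 has {alpha,gamma,epsilon,zeta}; column 3 has {beta,gamma,delta,epsilon,zeta} — only eta is left for (r7,c3).
row 7 has {alpha,gamma,epsilon,zeta,eta}; column 6 has {delta,epsilon,zeta} — only beta is left for (r7,c6).
row 7 has {alpha,beta,gamma,epsilon,zeta,eta}; column 7 has {beta,zeta,eta} — only delta is left for (r7,c7).
row 1 has {delta,zeta}; column 1 has {alpha,beta,delta,epsilon,eta} — only gamma is left for (r1,c1).
row 1 has {gamma,delta,zeta}; column 2 has {alpha,gamma,delta,epsilon,eta} — only beta is left for (r1,c2).
row 1 has {beta,gamma,delta,zeta}; column 5 has {alpha,gamma,epsilon} — only eta is left for (r1,c5).
row 3 has {epsilon}; column 2 has {alpha,beta,gamma,delta,epsilon,eta} — only zeta is left for (r3,c2).
row 3 has {epsilon,zeta}; column 3 has {beta,gamma,delta,epsilon,zeta,eta} — only alpha is left for (r3,c3).
row 3 has {alpha,epsilon,zeta}; column 7 has {beta,delta,zeta,eta} — only gamma is left for (r3,c7).
row 4 has {alpha,delta,epsilon,eta}; column 1 has {alpha,beta,gamma,delta,epsilon,eta} — only zeta is left for (r4,c1).
row 4 has {alpha,delta,epsilon,zeta,eta}; column 5 has {alpha,gamma,epsilon,eta} — only beta is left for (r4,c5).
row 4 has {alpha,beta,delta,epsilon,zeta,eta}; column 6 has {beta,delta,epsilon,zeta} — only gamma is left for (r4,c6).
row 5 has {beta,gamma,delta}; column 5 has {alpha,beta,gamma,epsilon,eta} — only zeta is left for (r5,c5).
row 1 has {beta,gamma,delta,zeta,eta}; column 4 has {alpha,gamma,delta,zeta} — only epsilon is left for (r1,c4).
row 1 has {beta,gamma,delta,epsilon,zeta,eta}; column 7 has {beta,gamma,delta,zeta,eta} — only alpha is left for (r1,c7).
row 3 has {alpha,gamma,epsilon,zeta}; column 5 has {alpha,beta,gamma,epsilon,zeta,eta} — only delta is left for (r3,c5).
row 3 has {alpha,gamma,delta,epsilon,zeta}; column 6 has {beta,gamma,delta,epsilon,zeta} — only eta is left for (r3,c6).
row 5 has {beta,gamma,delta,zeta}; column 4 has {alpha,gamma,delta,epsilon,zeta} — only eta is left for (r5,c4).
row 5 has {beta,gamma,delta,zeta,eta}; column 6 has {beta,gamma,delta,epsilon,zeta,eta} — only alpha is left for (r5,c6).
row 5 has {alpha,beta,gamma,delta,zeta,eta}; column 7 has {alpha,beta,gamma,delta,zeta,eta} — only epsilon is left for (r5,c7).
row 3 has {alpha,gamma,delta,epsilon,zeta,eta}; column 4 has {alpha,gamma,delta,epsilon,zeta,eta} — only beta is left for (r3,c4).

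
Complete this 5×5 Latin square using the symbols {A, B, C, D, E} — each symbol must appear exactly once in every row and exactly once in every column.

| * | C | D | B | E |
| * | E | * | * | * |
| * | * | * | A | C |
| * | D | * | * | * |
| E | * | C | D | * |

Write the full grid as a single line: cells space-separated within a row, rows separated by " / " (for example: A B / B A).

A C D B E / B E A C D / D B E A C / C D B E A / E A C D B

(r1,c1): row 1 has {B,C,D,E}; column 1 has {E}, so it must be A.
(r2,c4): row 2 has {E}; column 4 has {A,B,D}, so it must be C.
(r3,c2): row 3 has {A,C}; column 2 has {C,D,E}, so it must be B.
(r3,c3): row 3 has {A,B,C}; column 3 has {C,D}, so it must be E.
(r4,c4): row 4 has {D}; column 4 has {A,B,C,D}, so it must be E.
(r5,c2): row 5 has {C,D,E}; column 2 has {B,C,D,E}, so it must be A.
(r5,c5): row 5 has {A,C,D,E}; column 5 has {C,E}, so it must be B.
(r3,c1): row 3 has {A,B,C,E}; column 1 has {A,E}, so it must be D.
(r4,c5): row 4 has {D,E}; column 5 has {B,C,E}, so it must be A.
(r2,c1): row 2 has {C,E}; column 1 has {A,D,E}, so it must be B.
(r2,c3): row 2 has {B,C,E}; column 3 has {C,D,E}, so it must be A.
(r2,c5): row 2 has {A,B,C,E}; column 5 has {A,B,C,E}, so it must be D.
(r4,c1): row 4 has {A,D,E}; column 1 has {A,B,D,E}, so it must be C.
(r4,c3): row 4 has {A,C,D,E}; column 3 has {A,C,D,E}, so it must be B.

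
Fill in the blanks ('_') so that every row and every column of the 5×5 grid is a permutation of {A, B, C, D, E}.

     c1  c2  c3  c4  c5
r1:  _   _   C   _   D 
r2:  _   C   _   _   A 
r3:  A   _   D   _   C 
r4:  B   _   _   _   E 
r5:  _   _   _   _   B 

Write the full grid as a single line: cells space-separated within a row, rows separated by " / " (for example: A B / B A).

(r1,c1): row 1 has {C,D}; column 1 has {A,B}, so it must be E.
(r2,c1): row 2 has {A,C}; column 1 has {A,B,E}, so it must be D.
(r4,c3): row 4 has {B,E}; column 3 has {C,D}, so it must be A.
(r5,c1): row 5 has {B}; column 1 has {A,B,D,E}, so it must be C.
(r5,c3): row 5 has {B,C}; column 3 has {A,C,D}, so it must be E.
(r2,c3): row 2 has {A,C,D}; column 3 has {A,C,D,E}, so it must be B.
(r2,c4): row 2 has {A,B,C,D}; column 4 is empty so far, so it must be E.
(r3,c4): row 3 has {A,C,D}; column 4 has {E}, so it must be B.
(r4,c2): row 4 has {A,B,E}; column 2 has {C}, so it must be D.
(r4,c4): row 4 has {A,B,D,E}; column 4 has {B,E}, so it must be C.
(r5,c2): row 5 has {B,C,E}; column 2 has {C,D}, so it must be A.
(r5,c4): row 5 has {A,B,C,E}; column 4 has {B,C,E}, so it must be D.
(r1,c2): row 1 has {C,D,E}; column 2 has {A,C,D}, so it must be B.
(r1,c4): row 1 has {B,C,D,E}; column 4 has {B,C,D,E}, so it must be A.
(r3,c2): row 3 has {A,B,C,D}; column 2 has {A,B,C,D}, so it must be E.

E B C A D / D C B E A / A E D B C / B D A C E / C A E D B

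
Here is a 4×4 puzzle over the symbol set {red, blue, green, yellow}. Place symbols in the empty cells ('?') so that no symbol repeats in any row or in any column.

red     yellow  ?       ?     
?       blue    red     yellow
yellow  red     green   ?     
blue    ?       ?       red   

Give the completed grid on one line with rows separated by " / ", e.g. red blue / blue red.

row 1 has {red,yellow}; column 3 has {red,green} — only blue is left for (r1,c3).
row 1 has {red,blue,yellow}; column 4 has {red,yellow} — only green is left for (r1,c4).
row 2 has {red,blue,yellow}; column 1 has {red,blue,yellow} — only green is left for (r2,c1).
row 3 has {red,green,yellow}; column 4 has {red,green,yellow} — only blue is left for (r3,c4).
row 4 has {red,blue}; column 2 has {red,blue,yellow} — only green is left for (r4,c2).
row 4 has {red,blue,green}; column 3 has {red,blue,green} — only yellow is left for (r4,c3).

red yellow blue green / green blue red yellow / yellow red green blue / blue green yellow red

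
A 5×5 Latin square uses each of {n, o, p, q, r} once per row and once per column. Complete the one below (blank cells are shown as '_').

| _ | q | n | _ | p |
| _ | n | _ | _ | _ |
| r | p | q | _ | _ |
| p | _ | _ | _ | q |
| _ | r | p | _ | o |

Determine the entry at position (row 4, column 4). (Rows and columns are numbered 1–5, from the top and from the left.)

n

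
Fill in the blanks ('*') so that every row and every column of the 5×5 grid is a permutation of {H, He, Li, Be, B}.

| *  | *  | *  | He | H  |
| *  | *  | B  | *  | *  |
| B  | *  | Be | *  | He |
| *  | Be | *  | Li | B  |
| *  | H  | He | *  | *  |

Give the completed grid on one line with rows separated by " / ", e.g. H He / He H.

Be B Li He H / H He B Be Li / B Li Be H He / He Be H Li B / Li H He B Be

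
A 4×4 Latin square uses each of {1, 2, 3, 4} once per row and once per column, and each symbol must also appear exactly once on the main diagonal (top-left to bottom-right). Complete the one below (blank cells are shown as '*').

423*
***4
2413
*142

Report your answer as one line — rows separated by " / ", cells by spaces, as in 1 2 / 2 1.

4 2 3 1 / 1 3 2 4 / 2 4 1 3 / 3 1 4 2

(r1,c4) = 1
(r2,c2) = 3
(r2,c3) = 2
(r4,c1) = 3
(r2,c1) = 1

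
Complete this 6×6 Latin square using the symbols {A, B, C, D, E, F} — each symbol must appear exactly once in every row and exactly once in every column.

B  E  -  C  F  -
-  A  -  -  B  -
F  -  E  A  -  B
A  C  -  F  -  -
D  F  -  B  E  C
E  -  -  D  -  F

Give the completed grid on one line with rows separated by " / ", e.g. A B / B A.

At row 2, column 1: row 2 has {A,B}; column 1 has {A,B,D,E,F}; that leaves C.
At row 2, column 4: row 2 has {A,B,C}; column 4 has {A,B,C,D,F}; that leaves E.
At row 2, column 6: row 2 has {A,B,C,E}; column 6 has {B,C,F}; that leaves D.
At row 3, column 2: row 3 has {A,B,E,F}; column 2 has {A,C,E,F}; that leaves D.
At row 3, column 5: row 3 has {A,B,D,E,F}; column 5 has {B,E,F}; that leaves C.
At row 4, column 5: row 4 has {A,C,F}; column 5 has {B,C,E,F}; that leaves D.
At row 4, column 6: row 4 has {A,C,D,F}; column 6 has {B,C,D,F}; that leaves E.
At row 5, column 3: row 5 has {B,C,D,E,F}; column 3 has {E}; that leaves A.
At row 6, column 2: row 6 has {D,E,F}; column 2 has {A,C,D,E,F}; that leaves B.
At row 6, column 3: row 6 has {B,D,E,F}; column 3 has {A,E}; that leaves C.
At row 6, column 5: row 6 has {B,C,D,E,F}; column 5 has {B,C,D,E,F}; that leaves A.
At row 1, column 3: row 1 has {B,C,E,F}; column 3 has {A,C,E}; that leaves D.
At row 1, column 6: row 1 has {B,C,D,E,F}; column 6 has {B,C,D,E,F}; that leaves A.
At row 2, column 3: row 2 has {A,B,C,D,E}; column 3 has {A,C,D,E}; that leaves F.
At row 4, column 3: row 4 has {A,C,D,E,F}; column 3 has {A,C,D,E,F}; that leaves B.

B E D C F A / C A F E B D / F D E A C B / A C B F D E / D F A B E C / E B C D A F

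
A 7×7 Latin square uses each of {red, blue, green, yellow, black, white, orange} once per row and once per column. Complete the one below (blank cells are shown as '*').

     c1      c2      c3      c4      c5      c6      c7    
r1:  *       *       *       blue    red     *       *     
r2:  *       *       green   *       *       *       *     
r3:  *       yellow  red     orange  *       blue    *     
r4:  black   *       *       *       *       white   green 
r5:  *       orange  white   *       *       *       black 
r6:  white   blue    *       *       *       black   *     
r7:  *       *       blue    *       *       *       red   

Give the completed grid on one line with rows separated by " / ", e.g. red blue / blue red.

orange white black blue red green yellow / red black green white orange yellow blue / green yellow red orange black blue white / black red orange yellow blue white green / blue orange white green yellow red black / white blue yellow red green black orange / yellow green blue black white orange red

Cell (r3,c1): row 3 has {red,blue,yellow,orange}; column 1 has {black,white} → green.
Cell (r3,c7): row 3 has {red,blue,green,yellow,orange}; column 7 has {red,green,black} → white.
Cell (r4,c2): row 4 has {green,black,white}; column 2 has {blue,yellow,orange} → red.
Cell (r4,c4): row 4 has {red,green,black,white}; column 4 has {blue,orange} → yellow.
Cell (r3,c5): row 3 has {red,blue,green,yellow,white,orange}; column 5 has {red} → black.
Cell (r4,c3): row 4 has {red,green,yellow,black,white}; column 3 has {red,blue,green,white} → orange.
Cell (r4,c5): row 4 has {red,green,yellow,black,white,orange}; column 5 has {red,black} → blue.
Cell (r6,c3): row 6 has {blue,black,white}; column 3 has {red,blue,green,white,orange} → yellow.
Cell (r6,c7): row 6 has {blue,yellow,black,white}; column 7 has {red,green,black,white} → orange.
Cell (r1,c3): row 1 has {red,blue}; column 3 has {red,blue,green,yellow,white,orange} → black.
Cell (r1,c7): row 1 has {red,blue,black}; column 7 has {red,green,black,white,orange} → yellow.
Cell (r2,c7): row 2 has {green}; column 7 has {red,green,yellow,black,white,orange} → blue.
Cell (r6,c5): row 6 has {blue,yellow,black,white,orange}; column 5 has {red,blue,black} → green.
Cell (r1,c1): row 1 has {red,blue,yellow,black}; column 1 has {green,black,white} → orange.
Cell (r1,c6): row 1 has {red,blue,yellow,black,orange}; column 6 has {blue,black,white} → green.
Cell (r5,c5): row 5 has {black,white,orange}; column 5 has {red,blue,green,black} → yellow.
Cell (r5,c6): row 5 has {yellow,black,white,orange}; column 6 has {blue,green,black,white} → red.
Cell (r6,c4): row 6 has {blue,green,yellow,black,white,orange}; column 4 has {blue,yellow,orange} → red.
Cell (r7,c1): row 7 has {red,blue}; column 1 has {green,black,white,orange} → yellow.
Cell (r7,c6): row 7 has {red,blue,yellow}; column 6 has {red,blue,green,black,white} → orange.
Cell (r1,c2): row 1 has {red,blue,green,yellow,black,orange}; column 2 has {red,blue,yellow,orange} → white.
Cell (r2,c1): row 2 has {blue,green}; column 1 has {green,yellow,black,white,orange} → red.
Cell (r2,c2): row 2 has {red,blue,green}; column 2 has {red,blue,yellow,white,orange} → black.
Cell (r2,c4): row 2 has {red,blue,green,black}; column 4 has {red,blue,yellow,orange} → white.
Cell (r2,c5): row 2 has {red,blue,green,black,white}; column 5 has {red,blue,green,yellow,black} → orange.
Cell (r2,c6): row 2 has {red,blue,green,black,white,orange}; column 6 has {red,blue,green,black,white,orange} → yellow.
Cell (r5,c1): row 5 has {red,yellow,black,white,orange}; column 1 has {red,green,yellow,black,white,orange} → blue.
Cell (r5,c4): row 5 has {red,blue,yellow,black,white,orange}; column 4 has {red,blue,yellow,white,orange} → green.
Cell (r7,c2): row 7 has {red,blue,yellow,orange}; column 2 has {red,blue,yellow,black,white,orange} → green.
Cell (r7,c4): row 7 has {red,blue,green,yellow,orange}; column 4 has {red,blue,green,yellow,white,orange} → black.
Cell (r7,c5): row 7 has {red,blue,green,yellow,black,orange}; column 5 has {red,blue,green,yellow,black,orange} → white.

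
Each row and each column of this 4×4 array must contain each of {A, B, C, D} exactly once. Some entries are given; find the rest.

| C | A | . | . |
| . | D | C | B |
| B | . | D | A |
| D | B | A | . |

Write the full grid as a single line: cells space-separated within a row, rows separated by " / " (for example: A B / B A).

(r1,c3): row 1 has {A,C}; column 3 has {A,C,D}, so it must be B.
(r1,c4): row 1 has {A,B,C}; column 4 has {A,B}, so it must be D.
(r2,c1): row 2 has {B,C,D}; column 1 has {B,C,D}, so it must be A.
(r3,c2): row 3 has {A,B,D}; column 2 has {A,B,D}, so it must be C.
(r4,c4): row 4 has {A,B,D}; column 4 has {A,B,D}, so it must be C.

C A B D / A D C B / B C D A / D B A C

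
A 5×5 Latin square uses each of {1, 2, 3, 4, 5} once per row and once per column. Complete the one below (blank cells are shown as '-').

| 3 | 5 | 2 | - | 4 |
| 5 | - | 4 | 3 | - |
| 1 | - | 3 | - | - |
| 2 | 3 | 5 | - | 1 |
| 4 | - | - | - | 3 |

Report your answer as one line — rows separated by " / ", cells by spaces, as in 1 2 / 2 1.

3 5 2 1 4 / 5 1 4 3 2 / 1 4 3 2 5 / 2 3 5 4 1 / 4 2 1 5 3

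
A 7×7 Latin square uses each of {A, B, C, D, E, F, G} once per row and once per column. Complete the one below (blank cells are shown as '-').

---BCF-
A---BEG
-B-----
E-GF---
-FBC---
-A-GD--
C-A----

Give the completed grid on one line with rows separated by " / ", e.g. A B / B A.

G E D B C F A / A C F D B E G / F B C A E G D / E D G F A B C / D F B C G A E / B A E G D C F / C G A E F D B

(r2,c4) = D
(r4,c5) = A
(r7,c4) = E
(r2,c2) = C
(r2,c3) = F
(r3,c4) = A
(r4,c2) = D
(r7,c2) = G
(r7,c5) = F
(r1,c2) = E
(r1,c3) = D
(r1,c7) = A
(r1,c1) = G
(r5,c1) = D
(r5,c7) = E
(r3,c1) = F
(r5,c5) = G
(r5,c6) = A
(r6,c1) = B
(r6,c6) = C
(r6,c7) = F
(r3,c5) = E
(r4,c6) = B
(r4,c7) = C
(r6,c3) = E
(r7,c6) = D
(r7,c7) = B
(r3,c3) = C
(r3,c6) = G
(r3,c7) = D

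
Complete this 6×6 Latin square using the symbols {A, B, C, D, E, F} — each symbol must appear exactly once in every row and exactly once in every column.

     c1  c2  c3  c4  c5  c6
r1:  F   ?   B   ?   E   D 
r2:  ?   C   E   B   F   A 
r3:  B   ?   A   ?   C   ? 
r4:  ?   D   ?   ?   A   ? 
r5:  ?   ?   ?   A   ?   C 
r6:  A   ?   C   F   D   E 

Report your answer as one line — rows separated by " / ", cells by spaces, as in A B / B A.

(r1,c2) = A
(r1,c4) = C
(r2,c1) = D
(r3,c6) = F
(r4,c3) = F
(r4,c4) = E
(r4,c6) = B
(r5,c1) = E
(r5,c3) = D
(r5,c5) = B
(r6,c2) = B
(r3,c2) = E
(r3,c4) = D
(r4,c1) = C
(r5,c2) = F

F A B C E D / D C E B F A / B E A D C F / C D F E A B / E F D A B C / A B C F D E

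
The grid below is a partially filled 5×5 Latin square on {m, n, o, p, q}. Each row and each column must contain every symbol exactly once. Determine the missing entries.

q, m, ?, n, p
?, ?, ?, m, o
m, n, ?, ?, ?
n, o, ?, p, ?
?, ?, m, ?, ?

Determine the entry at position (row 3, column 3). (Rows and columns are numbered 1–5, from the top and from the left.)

p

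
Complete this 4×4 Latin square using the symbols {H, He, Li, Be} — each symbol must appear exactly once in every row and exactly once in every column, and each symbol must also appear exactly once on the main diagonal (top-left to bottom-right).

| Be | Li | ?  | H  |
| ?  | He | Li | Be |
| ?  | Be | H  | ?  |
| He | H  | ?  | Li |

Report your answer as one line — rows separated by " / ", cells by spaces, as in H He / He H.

(r1,c3) = He
(r2,c1) = H
(r3,c1) = Li
(r3,c4) = He
(r4,c3) = Be

Be Li He H / H He Li Be / Li Be H He / He H Be Li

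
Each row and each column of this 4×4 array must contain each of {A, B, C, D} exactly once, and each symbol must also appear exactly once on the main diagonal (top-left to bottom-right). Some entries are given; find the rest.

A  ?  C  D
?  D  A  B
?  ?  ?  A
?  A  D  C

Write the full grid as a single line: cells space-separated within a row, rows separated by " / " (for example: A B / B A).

Cell (r1,c2): row 1 has {A,C,D}; column 2 has {A,D} → B.
Cell (r2,c1): row 2 has {A,B,D}; column 1 has {A} → C.
Cell (r3,c2): row 3 has {A}; column 2 has {A,B,D} → C.
Cell (r3,c3): row 3 has {A,C}; column 3 has {A,C,D}; the diagonal has {A,C,D} → B.
Cell (r4,c1): row 4 has {A,C,D}; column 1 has {A,C} → B.
Cell (r3,c1): row 3 has {A,B,C}; column 1 has {A,B,C} → D.

A B C D / C D A B / D C B A / B A D C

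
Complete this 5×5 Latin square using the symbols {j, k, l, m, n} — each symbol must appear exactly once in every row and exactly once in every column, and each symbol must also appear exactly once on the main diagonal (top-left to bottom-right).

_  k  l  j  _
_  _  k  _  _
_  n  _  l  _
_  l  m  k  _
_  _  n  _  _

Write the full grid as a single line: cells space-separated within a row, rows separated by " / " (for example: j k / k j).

(r3,c3) = j
(r5,c4) = m
(r5,c5) = l
(r2,c2) = m
(r2,c4) = n
(r2,c5) = j
(r4,c5) = n
(r5,c2) = j
(r1,c1) = n
(r1,c5) = m
(r2,c1) = l
(r3,c5) = k
(r4,c1) = j
(r5,c1) = k
(r3,c1) = m

n k l j m / l m k n j / m n j l k / j l m k n / k j n m l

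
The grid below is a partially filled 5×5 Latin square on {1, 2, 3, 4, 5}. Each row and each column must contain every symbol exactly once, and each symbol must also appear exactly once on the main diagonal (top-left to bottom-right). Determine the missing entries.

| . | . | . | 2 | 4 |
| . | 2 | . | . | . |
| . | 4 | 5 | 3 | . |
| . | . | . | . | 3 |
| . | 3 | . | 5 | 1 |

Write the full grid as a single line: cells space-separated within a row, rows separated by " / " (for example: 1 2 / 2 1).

3 5 1 2 4 / 4 2 3 1 5 / 1 4 5 3 2 / 5 1 2 4 3 / 2 3 4 5 1

(r1,c1): row 1 has {2,4}; column 1 is empty so far; the diagonal has {1,2,5}, so it must be 3.
(r1,c3): row 1 has {2,3,4}; column 3 has {5}, so it must be 1.
(r2,c5): row 2 has {2}; column 5 has {1,3,4}, so it must be 5.
(r3,c5): row 3 has {3,4,5}; column 5 has {1,3,4,5}, so it must be 2.
(r4,c4): row 4 has {3}; column 4 has {2,3,5}; the diagonal has {1,2,3,5}, so it must be 4.
(r1,c2): row 1 has {1,2,3,4}; column 2 has {2,3,4}, so it must be 5.
(r2,c4): row 2 has {2,5}; column 4 has {2,3,4,5}, so it must be 1.
(r3,c1): row 3 has {2,3,4,5}; column 1 has {3}, so it must be 1.
(r4,c2): row 4 has {3,4}; column 2 has {2,3,4,5}, so it must be 1.
(r4,c3): row 4 has {1,3,4}; column 3 has {1,5}, so it must be 2.
(r5,c3): row 5 has {1,3,5}; column 3 has {1,2,5}, so it must be 4.
(r2,c1): row 2 has {1,2,5}; column 1 has {1,3}, so it must be 4.
(r2,c3): row 2 has {1,2,4,5}; column 3 has {1,2,4,5}, so it must be 3.
(r4,c1): row 4 has {1,2,3,4}; column 1 has {1,3,4}, so it must be 5.
(r5,c1): row 5 has {1,3,4,5}; column 1 has {1,3,4,5}, so it must be 2.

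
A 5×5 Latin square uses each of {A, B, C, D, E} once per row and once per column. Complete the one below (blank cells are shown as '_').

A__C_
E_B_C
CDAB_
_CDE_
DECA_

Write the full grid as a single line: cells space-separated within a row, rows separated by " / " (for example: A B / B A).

(r1,c2) = B
(r1,c3) = E
(r1,c5) = D
(r2,c2) = A
(r2,c4) = D
(r3,c5) = E
(r4,c1) = B
(r4,c5) = A
(r5,c5) = B

A B E C D / E A B D C / C D A B E / B C D E A / D E C A B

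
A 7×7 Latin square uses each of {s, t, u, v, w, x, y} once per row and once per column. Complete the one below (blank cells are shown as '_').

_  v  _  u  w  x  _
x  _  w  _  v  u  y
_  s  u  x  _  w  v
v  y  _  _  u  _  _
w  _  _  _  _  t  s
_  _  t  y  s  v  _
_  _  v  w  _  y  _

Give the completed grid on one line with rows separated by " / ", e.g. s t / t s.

(r1,c7): row 1 has {u,v,w,x}; column 7 has {s,v,y}, so it must be t.
(r2,c2): row 2 has {u,v,w,x,y}; column 2 has {s,v,y}, so it must be t.
(r2,c4): row 2 has {t,u,v,w,x,y}; column 4 has {u,w,x,y}, so it must be s.
(r4,c4): row 4 has {u,v,y}; column 4 has {s,u,w,x,y}, so it must be t.
(r4,c6): row 4 has {t,u,v,y}; column 6 has {t,u,v,w,x,y}, so it must be s.
(r5,c4): row 5 has {s,t,w}; column 4 has {s,t,u,w,x,y}, so it must be v.
(r6,c1): row 6 has {s,t,v,y}; column 1 has {v,w,x}, so it must be u.
(r4,c3): row 4 has {s,t,u,v,y}; column 3 has {t,u,v,w}, so it must be x.
(r4,c7): row 4 has {s,t,u,v,x,y}; column 7 has {s,t,v,y}, so it must be w.
(r5,c3): row 5 has {s,t,v,w}; column 3 has {t,u,v,w,x}, so it must be y.
(r5,c5): row 5 has {s,t,v,w,y}; column 5 has {s,u,v,w}, so it must be x.
(r6,c7): row 6 has {s,t,u,v,y}; column 7 has {s,t,v,w,y}, so it must be x.
(r7,c5): row 7 has {v,w,y}; column 5 has {s,u,v,w,x}, so it must be t.
(r7,c7): row 7 has {t,v,w,y}; column 7 has {s,t,v,w,x,y}, so it must be u.
(r1,c3): row 1 has {t,u,v,w,x}; column 3 has {t,u,v,w,x,y}, so it must be s.
(r3,c5): row 3 has {s,u,v,w,x}; column 5 has {s,t,u,v,w,x}, so it must be y.
(r5,c2): row 5 has {s,t,v,w,x,y}; column 2 has {s,t,v,y}, so it must be u.
(r6,c2): row 6 has {s,t,u,v,x,y}; column 2 has {s,t,u,v,y}, so it must be w.
(r7,c1): row 7 has {t,u,v,w,y}; column 1 has {u,v,w,x}, so it must be s.
(r7,c2): row 7 has {s,t,u,v,w,y}; column 2 has {s,t,u,v,w,y}, so it must be x.
(r1,c1): row 1 has {s,t,u,v,w,x}; column 1 has {s,u,v,w,x}, so it must be y.
(r3,c1): row 3 has {s,u,v,w,x,y}; column 1 has {s,u,v,w,x,y}, so it must be t.

y v s u w x t / x t w s v u y / t s u x y w v / v y x t u s w / w u y v x t s / u w t y s v x / s x v w t y u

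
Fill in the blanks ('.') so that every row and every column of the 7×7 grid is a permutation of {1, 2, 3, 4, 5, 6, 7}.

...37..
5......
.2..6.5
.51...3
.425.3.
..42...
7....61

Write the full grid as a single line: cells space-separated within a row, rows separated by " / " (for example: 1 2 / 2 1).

4 1 6 3 7 5 2 / 5 6 7 1 3 2 4 / 1 2 3 7 6 4 5 / 2 5 1 6 4 7 3 / 6 4 2 5 1 3 7 / 3 7 4 2 5 1 6 / 7 3 5 4 2 6 1

row 5 has {2,3,4,5}; column 5 has {6,7} — only 1 is left for (r5,c5).
row 7 has {1,6,7}; column 2 has {2,4,5} — only 3 is left for (r7,c2).
row 7 has {1,3,6,7}; column 3 has {1,2,4} — only 5 is left for (r7,c3).
row 7 has {1,3,5,6,7}; column 4 has {2,3,5} — only 4 is left for (r7,c4).
row 7 has {1,3,4,5,6,7}; column 5 has {1,6,7} — only 2 is left for (r7,c5).
row 1 has {3,7}; column 3 has {1,2,4,5} — only 6 is left for (r1,c3).
row 4 has {1,3,5}; column 5 has {1,2,6,7} — only 4 is left for (r4,c5).
row 5 has {1,2,3,4,5}; column 1 has {5,7} — only 6 is left for (r5,c1).
row 5 has {1,2,3,4,5,6}; column 7 has {1,3,5} — only 7 is left for (r5,c7).
row 6 has {2,4}; column 7 has {1,3,5,7} — only 6 is left for (r6,c7).
row 1 has {3,6,7}; column 2 has {2,3,4,5} — only 1 is left for (r1,c2).
row 2 has {5}; column 5 has {1,2,4,6,7} — only 3 is left for (r2,c5).
row 4 has {1,3,4,5}; column 1 has {5,6,7} — only 2 is left for (r4,c1).
row 4 has {1,2,3,4,5}; column 6 has {3,6} — only 7 is left for (r4,c6).
row 6 has {2,4,6}; column 2 has {1,2,3,4,5} — only 7 is left for (r6,c2).
row 6 has {2,4,6,7}; column 5 has {1,2,3,4,6,7} — only 5 is left for (r6,c5).
row 6 has {2,4,5,6,7}; column 6 has {3,6,7} — only 1 is left for (r6,c6).
row 1 has {1,3,6,7}; column 1 has {2,5,6,7} — only 4 is left for (r1,c1).
row 1 has {1,3,4,6,7}; column 7 has {1,3,5,6,7} — only 2 is left for (r1,c7).
row 2 has {3,5}; column 2 has {1,2,3,4,5,7} — only 6 is left for (r2,c2).
row 2 has {3,5,6}; column 3 has {1,2,4,5,6} — only 7 is left for (r2,c3).
row 2 has {3,5,6,7}; column 4 has {2,3,4,5} — only 1 is left for (r2,c4).
row 2 has {1,3,5,6,7}; column 7 has {1,2,3,5,6,7} — only 4 is left for (r2,c7).
row 3 has {2,5,6}; column 3 has {1,2,4,5,6,7} — only 3 is left for (r3,c3).
row 3 has {2,3,5,6}; column 4 has {1,2,3,4,5} — only 7 is left for (r3,c4).
row 3 has {2,3,5,6,7}; column 6 has {1,3,6,7} — only 4 is left for (r3,c6).
row 4 has {1,2,3,4,5,7}; column 4 has {1,2,3,4,5,7} — only 6 is left for (r4,c4).
row 6 has {1,2,4,5,6,7}; column 1 has {2,4,5,6,7} — only 3 is left for (r6,c1).
row 1 has {1,2,3,4,6,7}; column 6 has {1,3,4,6,7} — only 5 is left for (r1,c6).
row 2 has {1,3,4,5,6,7}; column 6 has {1,3,4,5,6,7} — only 2 is left for (r2,c6).
row 3 has {2,3,4,5,6,7}; column 1 has {2,3,4,5,6,7} — only 1 is left for (r3,c1).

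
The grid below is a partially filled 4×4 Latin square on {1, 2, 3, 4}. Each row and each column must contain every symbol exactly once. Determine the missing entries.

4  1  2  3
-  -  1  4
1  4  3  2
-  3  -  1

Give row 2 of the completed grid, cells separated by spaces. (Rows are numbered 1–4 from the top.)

3 2 1 4

Cell (r2,c2): row 2 has {1,4}; column 2 has {1,3,4} → 2.
Cell (r4,c1): row 4 has {1,3}; column 1 has {1,4} → 2.
Cell (r4,c3): row 4 has {1,2,3}; column 3 has {1,2,3} → 4.
Cell (r2,c1): row 2 has {1,2,4}; column 1 has {1,2,4} → 3.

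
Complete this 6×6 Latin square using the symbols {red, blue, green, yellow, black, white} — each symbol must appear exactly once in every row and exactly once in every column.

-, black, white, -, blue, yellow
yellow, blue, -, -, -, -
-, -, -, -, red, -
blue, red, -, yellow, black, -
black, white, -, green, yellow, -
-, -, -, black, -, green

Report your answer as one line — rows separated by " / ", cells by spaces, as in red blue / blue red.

row 1 has {blue,yellow,black,white}; column 4 has {green,yellow,black} — only red is left for (r1,c4).
row 2 has {blue,yellow}; column 4 has {red,green,yellow,black} — only white is left for (r2,c4).
row 2 has {blue,yellow,white}; column 5 has {red,blue,yellow,black} — only green is left for (r2,c5).
row 3 has {red}; column 4 has {red,green,yellow,black,white} — only blue is left for (r3,c4).
row 4 has {red,blue,yellow,black}; column 3 has {white} — only green is left for (r4,c3).
row 4 has {red,blue,green,yellow,black}; column 6 has {green,yellow} — only white is left for (r4,c6).
row 6 has {green,black}; column 2 has {red,blue,black,white} — only yellow is left for (r6,c2).
row 6 has {green,yellow,black}; column 5 has {red,blue,green,yellow,black} — only white is left for (r6,c5).
row 1 has {red,blue,yellow,black,white}; column 1 has {blue,yellow,black} — only green is left for (r1,c1).
row 3 has {red,blue}; column 1 has {blue,green,yellow,black} — only white is left for (r3,c1).
row 3 has {red,blue,white}; column 2 has {red,blue,yellow,black,white} — only green is left for (r3,c2).
row 3 has {red,blue,green,white}; column 6 has {green,yellow,white} — only black is left for (r3,c6).
row 6 has {green,yellow,black,white}; column 1 has {blue,green,yellow,black,white} — only red is left for (r6,c1).
row 6 has {red,green,yellow,black,white}; column 3 has {green,white} — only blue is left for (r6,c3).
row 2 has {blue,green,yellow,white}; column 6 has {green,yellow,black,white} — only red is left for (r2,c6).
row 3 has {red,blue,green,black,white}; column 3 has {blue,green,white} — only yellow is left for (r3,c3).
row 5 has {green,yellow,black,white}; column 3 has {blue,green,yellow,white} — only red is left for (r5,c3).
row 5 has {red,green,yellow,black,white}; column 6 has {red,green,yellow,black,white} — only blue is left for (r5,c6).
row 2 has {red,blue,green,yellow,white}; column 3 has {red,blue,green,yellow,white} — only black is left for (r2,c3).

green black white red blue yellow / yellow blue black white green red / white green yellow blue red black / blue red green yellow black white / black white red green yellow blue / red yellow blue black white green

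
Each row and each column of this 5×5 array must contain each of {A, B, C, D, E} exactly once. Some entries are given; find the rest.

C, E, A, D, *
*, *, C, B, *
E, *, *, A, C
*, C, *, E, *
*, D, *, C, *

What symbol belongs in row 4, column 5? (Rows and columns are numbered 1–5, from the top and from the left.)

D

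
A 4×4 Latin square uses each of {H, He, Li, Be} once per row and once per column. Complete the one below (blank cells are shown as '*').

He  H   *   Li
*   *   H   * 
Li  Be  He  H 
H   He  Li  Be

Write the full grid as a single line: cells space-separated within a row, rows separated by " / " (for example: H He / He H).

(r1,c3) = Be
(r2,c1) = Be
(r2,c2) = Li
(r2,c4) = He

He H Be Li / Be Li H He / Li Be He H / H He Li Be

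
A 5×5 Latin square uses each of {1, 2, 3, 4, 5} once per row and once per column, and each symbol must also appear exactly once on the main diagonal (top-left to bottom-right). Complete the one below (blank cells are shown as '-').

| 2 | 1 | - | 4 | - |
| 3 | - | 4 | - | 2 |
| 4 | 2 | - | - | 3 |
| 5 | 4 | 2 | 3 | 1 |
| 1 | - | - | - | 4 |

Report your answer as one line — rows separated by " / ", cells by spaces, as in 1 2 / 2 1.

2 1 3 4 5 / 3 5 4 1 2 / 4 2 1 5 3 / 5 4 2 3 1 / 1 3 5 2 4

(r1,c5): row 1 has {1,2,4}; column 5 has {1,2,3,4}, so it must be 5.
(r2,c2): row 2 has {2,3,4}; column 2 has {1,2,4}; the diagonal has {2,3,4}, so it must be 5.
(r2,c4): row 2 has {2,3,4,5}; column 4 has {3,4}, so it must be 1.
(r3,c3): row 3 has {2,3,4}; column 3 has {2,4}; the diagonal has {2,3,4,5}, so it must be 1.
(r3,c4): row 3 has {1,2,3,4}; column 4 has {1,3,4}, so it must be 5.
(r5,c2): row 5 has {1,4}; column 2 has {1,2,4,5}, so it must be 3.
(r5,c3): row 5 has {1,3,4}; column 3 has {1,2,4}, so it must be 5.
(r5,c4): row 5 has {1,3,4,5}; column 4 has {1,3,4,5}, so it must be 2.
(r1,c3): row 1 has {1,2,4,5}; column 3 has {1,2,4,5}, so it must be 3.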